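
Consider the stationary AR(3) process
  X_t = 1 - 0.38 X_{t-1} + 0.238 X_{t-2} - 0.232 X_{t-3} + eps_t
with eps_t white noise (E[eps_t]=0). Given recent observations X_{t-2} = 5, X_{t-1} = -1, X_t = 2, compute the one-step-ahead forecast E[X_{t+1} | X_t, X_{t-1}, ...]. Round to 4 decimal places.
E[X_{t+1} \mid \mathcal F_t] = -1.1580

For an AR(p) model X_t = c + sum_i phi_i X_{t-i} + eps_t, the
one-step-ahead conditional mean is
  E[X_{t+1} | X_t, ...] = c + sum_i phi_i X_{t+1-i}.
Substitute known values:
  E[X_{t+1} | ...] = 1 + (-0.38) * (2) + (0.238) * (-1) + (-0.232) * (5)
                   = -1.1580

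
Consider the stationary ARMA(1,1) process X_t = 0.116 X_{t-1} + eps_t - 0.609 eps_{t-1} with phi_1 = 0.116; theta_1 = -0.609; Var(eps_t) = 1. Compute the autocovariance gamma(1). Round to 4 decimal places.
\gamma(1) = -0.4644

Multiply the model equation by X_{t-k} and take expectations. With theta_0 = psi_0 = 1 and psi_j the MA(infinity) weights, this gives
  gamma(k) - sum_i phi_i gamma(k-i) = c_k,
  c_k = sigma^2 * sum_{j=k..q} theta_j psi_{j-k}   (c_k = 0 for k > q),
using gamma(-m) = gamma(m).
psi-weights needed (psi_j = theta_j + sum_i phi_i psi_{j-i}):
  psi_1 = theta_1 + phi_1 = -0.609 + (0.116) = -0.493
Right-hand sides:
  c_0 = sigma^2 (1 + theta_1 psi_1) = 1 * (1 + (-0.609)(-0.493)) = 1 * 1.300237 = 1.300237
  c_1 = sigma^2 theta_1 = 1 * (-0.609) = -0.609
  c_2 = 0
Equations for k = 0 and k = 1 (AR order 1):
  gamma(0) = phi_1 gamma(1) + c_0
  gamma(1) = phi_1 gamma(0) + c_1
Substituting the second into the first: gamma(0) (1 - phi_1^2) = c_0 + phi_1 c_1, so
  gamma(0) = (c_0 + phi_1 c_1) / (1 - phi_1^2) = (1.300237 + (0.116)(-0.609)) / (1 - (0.116)^2) = 1.229593 / 0.986544 = 1.246364.
  gamma(1) = phi_1 gamma(0) + c_1 = (0.116)(1.246364) + (-0.609) = -0.464422.
Therefore gamma(1) = -0.4644 (to 4 decimal places).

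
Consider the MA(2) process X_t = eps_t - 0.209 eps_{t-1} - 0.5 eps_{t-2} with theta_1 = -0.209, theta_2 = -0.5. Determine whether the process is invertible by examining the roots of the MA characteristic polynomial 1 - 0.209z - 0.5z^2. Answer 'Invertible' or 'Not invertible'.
\text{Invertible}

The MA(q) characteristic polynomial is P(z) = 1 - 0.209z - 0.5z^2.
Invertibility requires all roots to lie outside the unit circle, i.e. |z| > 1 for every root.
Set 1 + (-0.209) z + (-0.5) z^2 = 0, i.e. a z^2 + b z + c = 0 with a = -0.5, b = -0.209, c = 1.
Discriminant D = b^2 - 4ac = (-0.209)^2 - 4*(-0.5)*1 = 0.043681 - (-2) = 2.043681.
D >= 0, so the roots are real: z = (-b +/- sqrt(D)) / (2a) = (0.209 +/- 1.429574) / (-1).
  z_1 = (0.209 + 1.429574) / (-1) = -1.6386,   |z_1| = 1.6386.
  z_2 = (0.209 - 1.429574) / (-1) = 1.2206,   |z_2| = 1.2206.
Moduli of all roots: 1.6386, 1.2206.
All moduli strictly greater than 1? Yes.
Verdict: Invertible.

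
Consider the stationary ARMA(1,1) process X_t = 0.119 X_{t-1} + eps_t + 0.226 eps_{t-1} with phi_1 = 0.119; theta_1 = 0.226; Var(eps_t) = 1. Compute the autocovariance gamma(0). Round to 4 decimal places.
\gamma(0) = 1.1207

Multiply the model equation by X_{t-k} and take expectations. With theta_0 = psi_0 = 1 and psi_j the MA(infinity) weights, this gives
  gamma(k) - sum_i phi_i gamma(k-i) = c_k,
  c_k = sigma^2 * sum_{j=k..q} theta_j psi_{j-k}   (c_k = 0 for k > q),
using gamma(-m) = gamma(m).
psi-weights needed (psi_j = theta_j + sum_i phi_i psi_{j-i}):
  psi_1 = theta_1 + phi_1 = 0.226 + (0.119) = 0.345
Right-hand sides:
  c_0 = sigma^2 (1 + theta_1 psi_1) = 1 * (1 + (0.226)(0.345)) = 1 * 1.07797 = 1.07797
  c_1 = sigma^2 theta_1 = 1 * (0.226) = 0.226
  c_2 = 0
Equations for k = 0 and k = 1 (AR order 1):
  gamma(0) = phi_1 gamma(1) + c_0
  gamma(1) = phi_1 gamma(0) + c_1
Substituting the second into the first: gamma(0) (1 - phi_1^2) = c_0 + phi_1 c_1, so
  gamma(0) = (c_0 + phi_1 c_1) / (1 - phi_1^2) = (1.07797 + (0.119)(0.226)) / (1 - (0.119)^2) = 1.104864 / 0.985839 = 1.120735.
Therefore gamma(0) = 1.1207 (to 4 decimal places).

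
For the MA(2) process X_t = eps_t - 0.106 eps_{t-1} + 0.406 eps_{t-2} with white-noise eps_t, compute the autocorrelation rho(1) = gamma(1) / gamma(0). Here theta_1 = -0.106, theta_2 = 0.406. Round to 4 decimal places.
\rho(1) = -0.1267

For an MA(q) process with theta_0 = 1, the autocovariance is
  gamma(k) = sigma^2 * sum_{i=0..q-k} theta_i * theta_{i+k},
and rho(k) = gamma(k) / gamma(0). Sigma^2 cancels.
  numerator   = (1)*(-0.106) + (-0.106)*(0.406) = -0.149036.
  denominator = (1)^2 + (-0.106)^2 + (0.406)^2 = 1.176072.
  rho(1) = -0.149036 / 1.176072 = -0.1267.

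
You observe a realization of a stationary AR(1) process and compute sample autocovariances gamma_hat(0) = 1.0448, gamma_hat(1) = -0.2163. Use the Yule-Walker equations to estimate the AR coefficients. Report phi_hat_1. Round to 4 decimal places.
\hat\phi_{1} = -0.2070

The Yule-Walker equations for an AR(p) process read, in matrix form,
  Gamma_p phi = r_p,   with   (Gamma_p)_{ij} = gamma(|i - j|),
                       (r_p)_i = gamma(i),   i,j = 1..p.
Substitute the sample gammas (Toeplitz matrix and right-hand side of size 1):
  Gamma_p = [[1.0448]]
  r_p     = [-0.2163]
With p = 1 this is the single equation gamma(0) phi_1 = gamma(1):
  phi_hat_1 = gamma(1) / gamma(0) = -0.2163 / 1.0448 = -0.2070.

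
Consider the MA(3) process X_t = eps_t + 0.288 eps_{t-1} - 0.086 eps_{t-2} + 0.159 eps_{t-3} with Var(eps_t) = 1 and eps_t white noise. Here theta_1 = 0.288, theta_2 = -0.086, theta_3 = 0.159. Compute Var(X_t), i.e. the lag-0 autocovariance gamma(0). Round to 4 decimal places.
\gamma(0) = 1.1156

For an MA(q) process X_t = eps_t + sum_i theta_i eps_{t-i} with
Var(eps_t) = sigma^2, the variance is
  gamma(0) = sigma^2 * (1 + sum_i theta_i^2).
  sum_i theta_i^2 = (0.288)^2 + (-0.086)^2 + (0.159)^2 = 0.082944 + 0.007396 + 0.025281 = 0.115621.
  gamma(0) = 1 * (1 + 0.115621) = 1 * 1.115621 = 1.115621, which rounds to 1.1156.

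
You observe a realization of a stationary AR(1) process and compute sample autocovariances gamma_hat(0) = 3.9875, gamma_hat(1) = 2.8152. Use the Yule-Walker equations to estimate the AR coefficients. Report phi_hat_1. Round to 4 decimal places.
\hat\phi_{1} = 0.7060

The Yule-Walker equations for an AR(p) process read, in matrix form,
  Gamma_p phi = r_p,   with   (Gamma_p)_{ij} = gamma(|i - j|),
                       (r_p)_i = gamma(i),   i,j = 1..p.
Substitute the sample gammas (Toeplitz matrix and right-hand side of size 1):
  Gamma_p = [[3.9875]]
  r_p     = [2.8152]
With p = 1 this is the single equation gamma(0) phi_1 = gamma(1):
  phi_hat_1 = gamma(1) / gamma(0) = 2.8152 / 3.9875 = 0.7060.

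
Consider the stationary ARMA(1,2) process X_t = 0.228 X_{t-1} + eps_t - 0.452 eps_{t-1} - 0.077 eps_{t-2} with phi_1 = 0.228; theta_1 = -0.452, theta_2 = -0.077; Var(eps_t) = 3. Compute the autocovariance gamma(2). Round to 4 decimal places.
\gamma(2) = -0.3619

Multiply the model equation by X_{t-k} and take expectations. With theta_0 = psi_0 = 1 and psi_j the MA(infinity) weights, this gives
  gamma(k) - sum_i phi_i gamma(k-i) = c_k,
  c_k = sigma^2 * sum_{j=k..q} theta_j psi_{j-k}   (c_k = 0 for k > q),
using gamma(-m) = gamma(m).
psi-weights needed (psi_j = theta_j + sum_i phi_i psi_{j-i}):
  psi_1 = theta_1 + phi_1 = -0.452 + (0.228) = -0.224
  psi_2 = theta_2 + phi_1 psi_1 = -0.077 + (0.228)(-0.224) = -0.128072
Right-hand sides:
  c_0 = sigma^2 (1 + theta_1 psi_1 + theta_2 psi_2) = 3 * (1 + (-0.452)(-0.224) + (-0.077)(-0.128072)) = 3 * 1.11111 = 3.333329
  c_1 = sigma^2 (theta_1 + theta_2 psi_1) = 3 * (-0.452 + (-0.077)(-0.224)) = -1.304256
  c_2 = sigma^2 theta_2 = 3 * (-0.077) = -0.231
Equations for k = 0 and k = 1 (AR order 1):
  gamma(0) = phi_1 gamma(1) + c_0
  gamma(1) = phi_1 gamma(0) + c_1
Substituting the second into the first: gamma(0) (1 - phi_1^2) = c_0 + phi_1 c_1, so
  gamma(0) = (c_0 + phi_1 c_1) / (1 - phi_1^2) = (3.333329 + (0.228)(-1.304256)) / (1 - (0.228)^2) = 3.035958 / 0.948016 = 3.202434.
  gamma(1) = phi_1 gamma(0) + c_1 = (0.228)(3.202434) + (-1.304256) = -0.574101.
For k = 2: gamma(2) = phi_1 gamma(1) + c_2
  = (0.228)(-0.574101) + (-0.231) = -0.361895.
Therefore gamma(2) = -0.3619 (to 4 decimal places).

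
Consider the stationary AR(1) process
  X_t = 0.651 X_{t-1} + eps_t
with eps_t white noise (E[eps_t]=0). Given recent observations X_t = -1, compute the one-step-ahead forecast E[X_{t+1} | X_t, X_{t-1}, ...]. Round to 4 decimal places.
E[X_{t+1} \mid \mathcal F_t] = -0.6510

For an AR(p) model X_t = c + sum_i phi_i X_{t-i} + eps_t, the
one-step-ahead conditional mean is
  E[X_{t+1} | X_t, ...] = c + sum_i phi_i X_{t+1-i}.
Substitute known values:
  E[X_{t+1} | ...] = (0.651) * (-1)
                   = -0.6510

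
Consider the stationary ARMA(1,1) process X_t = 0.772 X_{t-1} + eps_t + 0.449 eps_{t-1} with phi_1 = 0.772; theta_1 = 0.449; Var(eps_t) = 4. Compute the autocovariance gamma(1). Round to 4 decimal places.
\gamma(1) = 16.2789

Multiply the model equation by X_{t-k} and take expectations. With theta_0 = psi_0 = 1 and psi_j the MA(infinity) weights, this gives
  gamma(k) - sum_i phi_i gamma(k-i) = c_k,
  c_k = sigma^2 * sum_{j=k..q} theta_j psi_{j-k}   (c_k = 0 for k > q),
using gamma(-m) = gamma(m).
psi-weights needed (psi_j = theta_j + sum_i phi_i psi_{j-i}):
  psi_1 = theta_1 + phi_1 = 0.449 + (0.772) = 1.221
Right-hand sides:
  c_0 = sigma^2 (1 + theta_1 psi_1) = 4 * (1 + (0.449)(1.221)) = 4 * 1.548229 = 6.192916
  c_1 = sigma^2 theta_1 = 4 * (0.449) = 1.796
  c_2 = 0
Equations for k = 0 and k = 1 (AR order 1):
  gamma(0) = phi_1 gamma(1) + c_0
  gamma(1) = phi_1 gamma(0) + c_1
Substituting the second into the first: gamma(0) (1 - phi_1^2) = c_0 + phi_1 c_1, so
  gamma(0) = (c_0 + phi_1 c_1) / (1 - phi_1^2) = (6.192916 + (0.772)(1.796)) / (1 - (0.772)^2) = 7.579428 / 0.404016 = 18.760217.
  gamma(1) = phi_1 gamma(0) + c_1 = (0.772)(18.760217) + (1.796) = 16.278888.
Therefore gamma(1) = 16.2789 (to 4 decimal places).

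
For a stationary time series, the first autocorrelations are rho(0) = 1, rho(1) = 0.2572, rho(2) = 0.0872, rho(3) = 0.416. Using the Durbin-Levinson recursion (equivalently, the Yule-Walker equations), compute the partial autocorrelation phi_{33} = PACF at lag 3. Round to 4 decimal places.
\phi_{33} = 0.4160

The PACF at lag k is phi_{kk}, the last component of the solution
to the Yule-Walker system G_k phi = r_k where
  (G_k)_{ij} = rho(|i - j|), (r_k)_i = rho(i), i,j = 1..k.
Equivalently, Durbin-Levinson gives phi_{kk} iteratively:
  phi_{11} = rho(1)
  phi_{kk} = [rho(k) - sum_{j=1..k-1} phi_{k-1,j} rho(k-j)]
            / [1 - sum_{j=1..k-1} phi_{k-1,j} rho(j)],
  phi_{k,j} = phi_{k-1,j} - phi_{kk} phi_{k-1,k-j},  j = 1..k-1.
Step k = 1:
  phi_11 = rho(1) = 0.2572.
Step k = 2:
  phi_22 = [rho(2) - phi_11 rho(1)] / [1 - phi_11 rho(1)] = [0.0872 - (0.2572)(0.2572)] / [1 - (0.2572)(0.2572)]
         = 0.02104816 / 0.93384816 = 0.022539.
  Update: phi_21 = phi_11 - phi_22 phi_11 = 0.2572 - (0.022539)(0.2572) = 0.251403.
Step k = 3:
  phi_33 = [rho(3) - phi_21 rho(2) - phi_22 rho(1)] / [1 - phi_21 rho(1) - phi_22 rho(2)]
    numerator   = 0.416 - (0.251403)(0.0872) - (0.022539)(0.2572) = 0.38828059
    denominator = 1 - (0.251403)(0.2572) - (0.022539)(0.0872) = 0.93337375
  phi_33 = 0.38828059 / 0.93337375 = 0.416.
Therefore phi_{33} = 0.4160.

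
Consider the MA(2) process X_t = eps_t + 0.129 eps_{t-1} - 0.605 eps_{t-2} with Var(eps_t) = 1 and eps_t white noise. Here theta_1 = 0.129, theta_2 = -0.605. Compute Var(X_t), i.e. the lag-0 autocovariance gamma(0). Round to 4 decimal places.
\gamma(0) = 1.3827

For an MA(q) process X_t = eps_t + sum_i theta_i eps_{t-i} with
Var(eps_t) = sigma^2, the variance is
  gamma(0) = sigma^2 * (1 + sum_i theta_i^2).
  sum_i theta_i^2 = (0.129)^2 + (-0.605)^2 = 0.016641 + 0.366025 = 0.382666.
  gamma(0) = 1 * (1 + 0.382666) = 1 * 1.382666 = 1.382666, which rounds to 1.3827.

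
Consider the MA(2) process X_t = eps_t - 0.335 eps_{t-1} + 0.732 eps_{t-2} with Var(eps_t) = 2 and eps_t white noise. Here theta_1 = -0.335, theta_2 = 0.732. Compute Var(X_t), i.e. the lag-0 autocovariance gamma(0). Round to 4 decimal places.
\gamma(0) = 3.2961

For an MA(q) process X_t = eps_t + sum_i theta_i eps_{t-i} with
Var(eps_t) = sigma^2, the variance is
  gamma(0) = sigma^2 * (1 + sum_i theta_i^2).
  sum_i theta_i^2 = (-0.335)^2 + (0.732)^2 = 0.112225 + 0.535824 = 0.648049.
  gamma(0) = 2 * (1 + 0.648049) = 2 * 1.648049 = 3.296098, which rounds to 3.2961.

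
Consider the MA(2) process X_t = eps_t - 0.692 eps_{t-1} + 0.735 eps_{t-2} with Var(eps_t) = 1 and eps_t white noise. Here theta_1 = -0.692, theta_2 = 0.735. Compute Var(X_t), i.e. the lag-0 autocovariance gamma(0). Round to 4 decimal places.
\gamma(0) = 2.0191

For an MA(q) process X_t = eps_t + sum_i theta_i eps_{t-i} with
Var(eps_t) = sigma^2, the variance is
  gamma(0) = sigma^2 * (1 + sum_i theta_i^2).
  sum_i theta_i^2 = (-0.692)^2 + (0.735)^2 = 0.478864 + 0.540225 = 1.019089.
  gamma(0) = 1 * (1 + 1.019089) = 1 * 2.019089 = 2.019089, which rounds to 2.0191.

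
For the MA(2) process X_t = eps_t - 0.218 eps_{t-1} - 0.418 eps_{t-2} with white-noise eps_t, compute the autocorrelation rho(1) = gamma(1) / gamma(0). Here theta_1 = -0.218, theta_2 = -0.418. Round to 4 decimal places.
\rho(1) = -0.1038

For an MA(q) process with theta_0 = 1, the autocovariance is
  gamma(k) = sigma^2 * sum_{i=0..q-k} theta_i * theta_{i+k},
and rho(k) = gamma(k) / gamma(0). Sigma^2 cancels.
  numerator   = (1)*(-0.218) + (-0.218)*(-0.418) = -0.126876.
  denominator = (1)^2 + (-0.218)^2 + (-0.418)^2 = 1.222248.
  rho(1) = -0.126876 / 1.222248 = -0.1038.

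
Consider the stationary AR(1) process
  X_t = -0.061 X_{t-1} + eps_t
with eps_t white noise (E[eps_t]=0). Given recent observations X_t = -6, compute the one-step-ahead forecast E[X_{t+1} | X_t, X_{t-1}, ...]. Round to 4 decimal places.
E[X_{t+1} \mid \mathcal F_t] = 0.3660

For an AR(p) model X_t = c + sum_i phi_i X_{t-i} + eps_t, the
one-step-ahead conditional mean is
  E[X_{t+1} | X_t, ...] = c + sum_i phi_i X_{t+1-i}.
Substitute known values:
  E[X_{t+1} | ...] = (-0.061) * (-6)
                   = 0.3660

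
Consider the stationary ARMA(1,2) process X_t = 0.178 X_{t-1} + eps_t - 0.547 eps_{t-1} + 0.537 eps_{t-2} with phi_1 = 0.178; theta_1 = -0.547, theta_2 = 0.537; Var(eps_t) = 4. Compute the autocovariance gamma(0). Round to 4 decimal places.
\gamma(0) = 5.4623

Multiply the model equation by X_{t-k} and take expectations. With theta_0 = psi_0 = 1 and psi_j the MA(infinity) weights, this gives
  gamma(k) - sum_i phi_i gamma(k-i) = c_k,
  c_k = sigma^2 * sum_{j=k..q} theta_j psi_{j-k}   (c_k = 0 for k > q),
using gamma(-m) = gamma(m).
psi-weights needed (psi_j = theta_j + sum_i phi_i psi_{j-i}):
  psi_1 = theta_1 + phi_1 = -0.547 + (0.178) = -0.369
  psi_2 = theta_2 + phi_1 psi_1 = 0.537 + (0.178)(-0.369) = 0.471318
Right-hand sides:
  c_0 = sigma^2 (1 + theta_1 psi_1 + theta_2 psi_2) = 4 * (1 + (-0.547)(-0.369) + (0.537)(0.471318)) = 4 * 1.454941 = 5.819763
  c_1 = sigma^2 (theta_1 + theta_2 psi_1) = 4 * (-0.547 + (0.537)(-0.369)) = -2.980612
  c_2 = sigma^2 theta_2 = 4 * (0.537) = 2.148
Equations for k = 0 and k = 1 (AR order 1):
  gamma(0) = phi_1 gamma(1) + c_0
  gamma(1) = phi_1 gamma(0) + c_1
Substituting the second into the first: gamma(0) (1 - phi_1^2) = c_0 + phi_1 c_1, so
  gamma(0) = (c_0 + phi_1 c_1) / (1 - phi_1^2) = (5.819763 + (0.178)(-2.980612)) / (1 - (0.178)^2) = 5.289214 / 0.968316 = 5.462281.
Therefore gamma(0) = 5.4623 (to 4 decimal places).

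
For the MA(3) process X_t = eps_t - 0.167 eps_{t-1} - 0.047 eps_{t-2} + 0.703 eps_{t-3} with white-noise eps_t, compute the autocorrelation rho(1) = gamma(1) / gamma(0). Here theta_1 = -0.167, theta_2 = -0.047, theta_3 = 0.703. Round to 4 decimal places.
\rho(1) = -0.1261

For an MA(q) process with theta_0 = 1, the autocovariance is
  gamma(k) = sigma^2 * sum_{i=0..q-k} theta_i * theta_{i+k},
and rho(k) = gamma(k) / gamma(0). Sigma^2 cancels.
  numerator   = (1)*(-0.167) + (-0.167)*(-0.047) + (-0.047)*(0.703) = -0.192192.
  denominator = (1)^2 + (-0.167)^2 + (-0.047)^2 + (0.703)^2 = 1.524307.
  rho(1) = -0.192192 / 1.524307 = -0.1261.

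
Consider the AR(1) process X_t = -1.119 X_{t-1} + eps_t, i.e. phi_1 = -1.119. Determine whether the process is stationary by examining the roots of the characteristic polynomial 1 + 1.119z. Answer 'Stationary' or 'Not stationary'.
\text{Not stationary}

The AR(p) characteristic polynomial is P(z) = 1 + 1.119z.
Stationarity requires all roots to lie outside the unit circle, i.e. |z| > 1 for every root.
This is linear in z: 1 + (1.119) z = 0  =>  z = -1/(1.119) = -0.893655,  |z| = 0.893655.
Moduli of all roots: 0.8937.
All moduli strictly greater than 1? No.
Verdict: Not stationary.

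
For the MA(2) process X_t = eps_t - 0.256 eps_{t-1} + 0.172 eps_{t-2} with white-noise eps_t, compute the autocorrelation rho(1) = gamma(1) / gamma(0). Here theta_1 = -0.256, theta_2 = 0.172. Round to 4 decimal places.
\rho(1) = -0.2740

For an MA(q) process with theta_0 = 1, the autocovariance is
  gamma(k) = sigma^2 * sum_{i=0..q-k} theta_i * theta_{i+k},
and rho(k) = gamma(k) / gamma(0). Sigma^2 cancels.
  numerator   = (1)*(-0.256) + (-0.256)*(0.172) = -0.300032.
  denominator = (1)^2 + (-0.256)^2 + (0.172)^2 = 1.09512.
  rho(1) = -0.300032 / 1.09512 = -0.2740.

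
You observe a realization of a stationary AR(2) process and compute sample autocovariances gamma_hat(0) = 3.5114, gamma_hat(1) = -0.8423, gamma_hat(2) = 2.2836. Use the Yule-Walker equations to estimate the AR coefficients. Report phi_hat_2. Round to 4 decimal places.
\hat\phi_{2} = 0.6290

The Yule-Walker equations for an AR(p) process read, in matrix form,
  Gamma_p phi = r_p,   with   (Gamma_p)_{ij} = gamma(|i - j|),
                       (r_p)_i = gamma(i),   i,j = 1..p.
Substitute the sample gammas (Toeplitz matrix and right-hand side of size 2):
  Gamma_p = [[3.5114, -0.8423], [-0.8423, 3.5114]]
  r_p     = [-0.8423, 2.2836]
Written out:
  3.5114 phi_1 - 0.8423 phi_2 = -0.8423
  -0.8423 phi_1 + 3.5114 phi_2 = 2.2836
Solve by Cramer's rule:
  det = gamma(0)^2 - gamma(1)^2 = (3.5114)^2 - (-0.8423)^2 = 12.32992996 - 0.70946929 = 11.62046067
  phi_hat_1 = [gamma(1) gamma(0) - gamma(1) gamma(2)] / det = [(-0.8423)(3.5114) - (-0.8423)(2.2836)] / 11.62046067 = -1.03417594 / 11.62046067 = -0.089
  phi_hat_2 = [gamma(0) gamma(2) - gamma(1)^2] / det = [(3.5114)(2.2836) - (-0.8423)^2] / 11.62046067 = 7.30916375 / 11.62046067 = 0.629
So phi_hat = [-0.0890, 0.6290].
Therefore phi_hat_2 = 0.6290.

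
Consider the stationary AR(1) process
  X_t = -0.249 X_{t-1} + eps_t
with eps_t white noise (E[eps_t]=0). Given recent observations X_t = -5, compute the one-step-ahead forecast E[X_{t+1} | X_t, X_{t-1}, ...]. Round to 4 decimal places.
E[X_{t+1} \mid \mathcal F_t] = 1.2450

For an AR(p) model X_t = c + sum_i phi_i X_{t-i} + eps_t, the
one-step-ahead conditional mean is
  E[X_{t+1} | X_t, ...] = c + sum_i phi_i X_{t+1-i}.
Substitute known values:
  E[X_{t+1} | ...] = (-0.249) * (-5)
                   = 1.2450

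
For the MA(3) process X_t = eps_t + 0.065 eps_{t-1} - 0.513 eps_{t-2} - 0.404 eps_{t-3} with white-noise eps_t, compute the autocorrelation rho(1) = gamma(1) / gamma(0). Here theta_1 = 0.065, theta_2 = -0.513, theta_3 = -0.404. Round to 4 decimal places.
\rho(1) = 0.1670

For an MA(q) process with theta_0 = 1, the autocovariance is
  gamma(k) = sigma^2 * sum_{i=0..q-k} theta_i * theta_{i+k},
and rho(k) = gamma(k) / gamma(0). Sigma^2 cancels.
  numerator   = (1)*(0.065) + (0.065)*(-0.513) + (-0.513)*(-0.404) = 0.238907.
  denominator = (1)^2 + (0.065)^2 + (-0.513)^2 + (-0.404)^2 = 1.43061.
  rho(1) = 0.238907 / 1.43061 = 0.1670.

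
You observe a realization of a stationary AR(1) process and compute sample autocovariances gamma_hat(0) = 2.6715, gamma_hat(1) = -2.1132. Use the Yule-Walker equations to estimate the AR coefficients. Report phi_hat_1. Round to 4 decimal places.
\hat\phi_{1} = -0.7910

The Yule-Walker equations for an AR(p) process read, in matrix form,
  Gamma_p phi = r_p,   with   (Gamma_p)_{ij} = gamma(|i - j|),
                       (r_p)_i = gamma(i),   i,j = 1..p.
Substitute the sample gammas (Toeplitz matrix and right-hand side of size 1):
  Gamma_p = [[2.6715]]
  r_p     = [-2.1132]
With p = 1 this is the single equation gamma(0) phi_1 = gamma(1):
  phi_hat_1 = gamma(1) / gamma(0) = -2.1132 / 2.6715 = -0.7910.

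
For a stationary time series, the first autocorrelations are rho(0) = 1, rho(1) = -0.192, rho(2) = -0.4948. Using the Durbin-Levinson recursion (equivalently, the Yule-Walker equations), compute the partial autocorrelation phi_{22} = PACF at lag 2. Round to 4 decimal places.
\phi_{22} = -0.5520

The PACF at lag k is phi_{kk}, the last component of the solution
to the Yule-Walker system G_k phi = r_k where
  (G_k)_{ij} = rho(|i - j|), (r_k)_i = rho(i), i,j = 1..k.
Equivalently, Durbin-Levinson gives phi_{kk} iteratively:
  phi_{11} = rho(1)
  phi_{kk} = [rho(k) - sum_{j=1..k-1} phi_{k-1,j} rho(k-j)]
            / [1 - sum_{j=1..k-1} phi_{k-1,j} rho(j)],
  phi_{k,j} = phi_{k-1,j} - phi_{kk} phi_{k-1,k-j},  j = 1..k-1.
Step k = 1:
  phi_11 = rho(1) = -0.192.
Step k = 2:
  phi_22 = [rho(2) - phi_11 rho(1)] / [1 - phi_11 rho(1)] = [-0.4948 - (-0.192)(-0.192)] / [1 - (-0.192)(-0.192)]
         = -0.531664 / 0.963136 = -0.552.
Therefore phi_{22} = -0.5520.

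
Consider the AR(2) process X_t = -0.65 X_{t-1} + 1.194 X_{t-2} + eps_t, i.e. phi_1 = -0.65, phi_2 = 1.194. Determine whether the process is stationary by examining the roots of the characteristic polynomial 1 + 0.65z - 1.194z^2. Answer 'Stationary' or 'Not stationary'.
\text{Not stationary}

The AR(p) characteristic polynomial is P(z) = 1 + 0.65z - 1.194z^2.
Stationarity requires all roots to lie outside the unit circle, i.e. |z| > 1 for every root.
Set 1 + (0.65) z + (-1.194) z^2 = 0, i.e. a z^2 + b z + c = 0 with a = -1.194, b = 0.65, c = 1.
Discriminant D = b^2 - 4ac = (0.65)^2 - 4*(-1.194)*1 = 0.4225 - (-4.776) = 5.1985.
D >= 0, so the roots are real: z = (-b +/- sqrt(D)) / (2a) = (-0.65 +/- 2.280022) / (-2.388).
  z_1 = (-0.65 + 2.280022) / (-2.388) = -0.6826,   |z_1| = 0.6826.
  z_2 = (-0.65 - 2.280022) / (-2.388) = 1.227,   |z_2| = 1.227.
Moduli of all roots: 0.6826, 1.2270.
All moduli strictly greater than 1? No.
Verdict: Not stationary.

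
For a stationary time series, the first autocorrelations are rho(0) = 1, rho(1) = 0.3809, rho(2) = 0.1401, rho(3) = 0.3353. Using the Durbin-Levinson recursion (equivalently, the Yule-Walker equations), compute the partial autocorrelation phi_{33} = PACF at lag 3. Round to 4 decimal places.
\phi_{33} = 0.3320

The PACF at lag k is phi_{kk}, the last component of the solution
to the Yule-Walker system G_k phi = r_k where
  (G_k)_{ij} = rho(|i - j|), (r_k)_i = rho(i), i,j = 1..k.
Equivalently, Durbin-Levinson gives phi_{kk} iteratively:
  phi_{11} = rho(1)
  phi_{kk} = [rho(k) - sum_{j=1..k-1} phi_{k-1,j} rho(k-j)]
            / [1 - sum_{j=1..k-1} phi_{k-1,j} rho(j)],
  phi_{k,j} = phi_{k-1,j} - phi_{kk} phi_{k-1,k-j},  j = 1..k-1.
Step k = 1:
  phi_11 = rho(1) = 0.3809.
Step k = 2:
  phi_22 = [rho(2) - phi_11 rho(1)] / [1 - phi_11 rho(1)] = [0.1401 - (0.3809)(0.3809)] / [1 - (0.3809)(0.3809)]
         = -0.00498481 / 0.85491519 = -0.005831.
  Update: phi_21 = phi_11 - phi_22 phi_11 = 0.3809 - (-0.005831)(0.3809) = 0.383121.
Step k = 3:
  phi_33 = [rho(3) - phi_21 rho(2) - phi_22 rho(1)] / [1 - phi_21 rho(1) - phi_22 rho(2)]
    numerator   = 0.3353 - (0.383121)(0.1401) - (-0.005831)(0.3809) = 0.2838457
    denominator = 1 - (0.383121)(0.3809) - (-0.005831)(0.1401) = 0.85488612
  phi_33 = 0.2838457 / 0.85488612 = 0.332.
Therefore phi_{33} = 0.3320.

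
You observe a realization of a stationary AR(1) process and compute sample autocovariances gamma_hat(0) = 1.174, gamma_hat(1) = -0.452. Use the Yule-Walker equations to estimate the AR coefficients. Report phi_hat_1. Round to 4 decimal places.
\hat\phi_{1} = -0.3850

The Yule-Walker equations for an AR(p) process read, in matrix form,
  Gamma_p phi = r_p,   with   (Gamma_p)_{ij} = gamma(|i - j|),
                       (r_p)_i = gamma(i),   i,j = 1..p.
Substitute the sample gammas (Toeplitz matrix and right-hand side of size 1):
  Gamma_p = [[1.174]]
  r_p     = [-0.452]
With p = 1 this is the single equation gamma(0) phi_1 = gamma(1):
  phi_hat_1 = gamma(1) / gamma(0) = -0.452 / 1.174 = -0.3850.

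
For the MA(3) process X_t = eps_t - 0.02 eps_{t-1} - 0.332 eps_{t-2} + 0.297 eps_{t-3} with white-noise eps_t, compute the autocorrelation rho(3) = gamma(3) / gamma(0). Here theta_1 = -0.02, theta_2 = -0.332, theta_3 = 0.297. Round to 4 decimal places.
\rho(3) = 0.2477

For an MA(q) process with theta_0 = 1, the autocovariance is
  gamma(k) = sigma^2 * sum_{i=0..q-k} theta_i * theta_{i+k},
and rho(k) = gamma(k) / gamma(0). Sigma^2 cancels.
  numerator   = (1)*(0.297) = 0.297.
  denominator = (1)^2 + (-0.02)^2 + (-0.332)^2 + (0.297)^2 = 1.198833.
  rho(3) = 0.297 / 1.198833 = 0.2477.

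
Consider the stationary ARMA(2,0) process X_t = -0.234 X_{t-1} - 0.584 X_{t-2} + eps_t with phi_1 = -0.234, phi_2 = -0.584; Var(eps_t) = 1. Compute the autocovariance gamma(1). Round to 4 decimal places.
\gamma(1) = -0.2292

Multiply the model equation by X_{t-k} and take expectations. With theta_0 = psi_0 = 1 and psi_j the MA(infinity) weights, this gives
  gamma(k) - sum_i phi_i gamma(k-i) = c_k,
  c_k = sigma^2 * sum_{j=k..q} theta_j psi_{j-k}   (c_k = 0 for k > q),
using gamma(-m) = gamma(m).
Pure AR (q = 0): c_0 = sigma^2 = 1, c_k = 0 for k >= 1.
Equations for k = 0, 1, 2 (AR order 2, c_2 = 0):
  (E0) gamma(0) = phi_1 gamma(1) + phi_2 gamma(2) + c_0
  (E1) gamma(1) = phi_1 gamma(0) + phi_2 gamma(1) + c_1
  (E2) gamma(2) = phi_1 gamma(1) + phi_2 gamma(0)
From (E1): gamma(1) = A gamma(0) + B with
  A = phi_1 / (1 - phi_2) = -0.234 / 1.584 = -0.147727,   B = c_1 / (1 - phi_2) = 0 / 1.584 = 0.
Insert (E2) into (E0): gamma(0) (1 - phi_2^2) = phi_1 (1 + phi_2) gamma(1) + c_0.
  phi_1 (1 + phi_2) = (-0.234)(0.416) = -0.097344,   1 - phi_2^2 = 0.658944.
Replace gamma(1) by A gamma(0) + B and collect gamma(0):
  gamma(0) [0.658944 - (-0.097344)(-0.147727)] = c_0 = 1
  gamma(0) * 0.644564 = 1
  gamma(0) = 1 / 0.644564 = 1.551437.
  gamma(1) = A gamma(0) = (-0.147727)(1.551437) = -0.22919.
Therefore gamma(1) = -0.2292 (to 4 decimal places).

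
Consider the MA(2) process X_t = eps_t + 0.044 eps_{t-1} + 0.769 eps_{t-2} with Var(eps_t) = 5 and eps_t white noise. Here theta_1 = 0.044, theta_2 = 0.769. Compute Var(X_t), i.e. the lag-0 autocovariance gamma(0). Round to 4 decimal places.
\gamma(0) = 7.9665

For an MA(q) process X_t = eps_t + sum_i theta_i eps_{t-i} with
Var(eps_t) = sigma^2, the variance is
  gamma(0) = sigma^2 * (1 + sum_i theta_i^2).
  sum_i theta_i^2 = (0.044)^2 + (0.769)^2 = 0.001936 + 0.591361 = 0.593297.
  gamma(0) = 5 * (1 + 0.593297) = 5 * 1.593297 = 7.966485, which rounds to 7.9665.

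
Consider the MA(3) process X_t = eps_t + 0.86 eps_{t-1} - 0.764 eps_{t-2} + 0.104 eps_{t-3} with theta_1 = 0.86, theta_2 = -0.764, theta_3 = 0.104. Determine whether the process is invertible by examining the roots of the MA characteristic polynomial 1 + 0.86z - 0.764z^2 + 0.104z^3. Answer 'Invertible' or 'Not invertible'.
\text{Not invertible}

The MA(q) characteristic polynomial is P(z) = 1 + 0.86z - 0.764z^2 + 0.104z^3.
Invertibility requires all roots to lie outside the unit circle, i.e. |z| > 1 for every root.
Degree 3: look for a simple real root z0 first, then factor out (1 - z/z0) and solve the remaining quadratic.
Testing z0 = 2.5: P(2.5) = 1 + (0.86)(2.5) + (-0.764)(2.5)^2 + (0.104)(2.5)^3
  = 1 + (2.15) + (-4.775) + (1.625) = 0.  So z_0 = 2.5 is a root, |z_0| = 2.5.
Divide out the factor (1 - 0.4 z) = (1 - z/z0) (since 1/z0 = 0.4):
  P(z) = (1 - 0.4 z)(1 + (1.26) z + (-0.26) z^2)
  [check: z-coef 1.26 - (0.4) = 0.86; z^2-coef -0.26 - (0.4)(1.26) = -0.764; z^3-coef -(0.4)(-0.26) = 0.104.]
Remaining roots from the quadratic factor 1 + (1.26) z + (-0.26) z^2:
  Set 1 + (1.26) z + (-0.26) z^2 = 0, i.e. a z^2 + b z + c = 0 with a = -0.26, b = 1.26, c = 1.
  Discriminant D = b^2 - 4ac = (1.26)^2 - 4*(-0.26)*1 = 1.5876 - (-1.04) = 2.6276.
  D >= 0, so the roots are real: z = (-b +/- sqrt(D)) / (2a) = (-1.26 +/- 1.620987) / (-0.52).
    z_1 = (-1.26 + 1.620987) / (-0.52) = -0.6942,   |z_1| = 0.6942.
    z_2 = (-1.26 - 1.620987) / (-0.52) = 5.5404,   |z_2| = 5.5404.
Moduli of all roots: 2.5000, 0.6942, 5.5404.
All moduli strictly greater than 1? No.
Verdict: Not invertible.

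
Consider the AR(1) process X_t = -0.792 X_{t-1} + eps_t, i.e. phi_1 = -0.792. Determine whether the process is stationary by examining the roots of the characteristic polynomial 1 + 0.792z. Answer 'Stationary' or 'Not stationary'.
\text{Stationary}

The AR(p) characteristic polynomial is P(z) = 1 + 0.792z.
Stationarity requires all roots to lie outside the unit circle, i.e. |z| > 1 for every root.
This is linear in z: 1 + (0.792) z = 0  =>  z = -1/(0.792) = -1.262626,  |z| = 1.262626.
Moduli of all roots: 1.2626.
All moduli strictly greater than 1? Yes.
Verdict: Stationary.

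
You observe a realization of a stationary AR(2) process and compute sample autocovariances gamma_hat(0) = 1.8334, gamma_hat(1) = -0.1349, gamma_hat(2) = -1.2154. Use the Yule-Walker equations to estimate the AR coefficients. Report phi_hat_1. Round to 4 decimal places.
\hat\phi_{1} = -0.1230

The Yule-Walker equations for an AR(p) process read, in matrix form,
  Gamma_p phi = r_p,   with   (Gamma_p)_{ij} = gamma(|i - j|),
                       (r_p)_i = gamma(i),   i,j = 1..p.
Substitute the sample gammas (Toeplitz matrix and right-hand side of size 2):
  Gamma_p = [[1.8334, -0.1349], [-0.1349, 1.8334]]
  r_p     = [-0.1349, -1.2154]
Written out:
  1.8334 phi_1 - 0.1349 phi_2 = -0.1349
  -0.1349 phi_1 + 1.8334 phi_2 = -1.2154
Solve by Cramer's rule:
  det = gamma(0)^2 - gamma(1)^2 = (1.8334)^2 - (-0.1349)^2 = 3.36135556 - 0.01819801 = 3.34315755
  phi_hat_1 = [gamma(1) gamma(0) - gamma(1) gamma(2)] / det = [(-0.1349)(1.8334) - (-0.1349)(-1.2154)] / 3.34315755 = -0.41128312 / 3.34315755 = -0.123
  phi_hat_2 = [gamma(0) gamma(2) - gamma(1)^2] / det = [(1.8334)(-1.2154) - (-0.1349)^2] / 3.34315755 = -2.24651237 / 3.34315755 = -0.672
So phi_hat = [-0.1230, -0.6720].
Therefore phi_hat_1 = -0.1230.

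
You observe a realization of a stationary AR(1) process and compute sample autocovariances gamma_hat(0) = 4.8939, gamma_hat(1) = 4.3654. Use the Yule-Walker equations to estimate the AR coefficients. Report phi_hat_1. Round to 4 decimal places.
\hat\phi_{1} = 0.8920

The Yule-Walker equations for an AR(p) process read, in matrix form,
  Gamma_p phi = r_p,   with   (Gamma_p)_{ij} = gamma(|i - j|),
                       (r_p)_i = gamma(i),   i,j = 1..p.
Substitute the sample gammas (Toeplitz matrix and right-hand side of size 1):
  Gamma_p = [[4.8939]]
  r_p     = [4.3654]
With p = 1 this is the single equation gamma(0) phi_1 = gamma(1):
  phi_hat_1 = gamma(1) / gamma(0) = 4.3654 / 4.8939 = 0.8920.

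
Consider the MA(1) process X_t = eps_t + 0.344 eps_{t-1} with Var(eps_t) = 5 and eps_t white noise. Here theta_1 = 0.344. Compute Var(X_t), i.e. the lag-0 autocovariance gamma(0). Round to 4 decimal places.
\gamma(0) = 5.5917

For an MA(q) process X_t = eps_t + sum_i theta_i eps_{t-i} with
Var(eps_t) = sigma^2, the variance is
  gamma(0) = sigma^2 * (1 + sum_i theta_i^2).
  sum_i theta_i^2 = (0.344)^2 = 0.118336.
  gamma(0) = 5 * (1 + 0.118336) = 5 * 1.118336 = 5.59168, which rounds to 5.5917.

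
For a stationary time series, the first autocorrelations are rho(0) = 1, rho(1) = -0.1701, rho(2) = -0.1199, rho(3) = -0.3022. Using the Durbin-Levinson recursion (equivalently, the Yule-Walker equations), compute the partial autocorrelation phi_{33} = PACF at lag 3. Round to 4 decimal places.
\phi_{33} = -0.3710

The PACF at lag k is phi_{kk}, the last component of the solution
to the Yule-Walker system G_k phi = r_k where
  (G_k)_{ij} = rho(|i - j|), (r_k)_i = rho(i), i,j = 1..k.
Equivalently, Durbin-Levinson gives phi_{kk} iteratively:
  phi_{11} = rho(1)
  phi_{kk} = [rho(k) - sum_{j=1..k-1} phi_{k-1,j} rho(k-j)]
            / [1 - sum_{j=1..k-1} phi_{k-1,j} rho(j)],
  phi_{k,j} = phi_{k-1,j} - phi_{kk} phi_{k-1,k-j},  j = 1..k-1.
Step k = 1:
  phi_11 = rho(1) = -0.1701.
Step k = 2:
  phi_22 = [rho(2) - phi_11 rho(1)] / [1 - phi_11 rho(1)] = [-0.1199 - (-0.1701)(-0.1701)] / [1 - (-0.1701)(-0.1701)]
         = -0.14883401 / 0.97106599 = -0.153269.
  Update: phi_21 = phi_11 - phi_22 phi_11 = -0.1701 - (-0.153269)(-0.1701) = -0.196171.
Step k = 3:
  phi_33 = [rho(3) - phi_21 rho(2) - phi_22 rho(1)] / [1 - phi_21 rho(1) - phi_22 rho(2)]
    numerator   = -0.3022 - (-0.196171)(-0.1199) - (-0.153269)(-0.1701) = -0.35179191
    denominator = 1 - (-0.196171)(-0.1701) - (-0.153269)(-0.1199) = 0.9482544
  phi_33 = -0.35179191 / 0.9482544 = -0.371.
Therefore phi_{33} = -0.3710.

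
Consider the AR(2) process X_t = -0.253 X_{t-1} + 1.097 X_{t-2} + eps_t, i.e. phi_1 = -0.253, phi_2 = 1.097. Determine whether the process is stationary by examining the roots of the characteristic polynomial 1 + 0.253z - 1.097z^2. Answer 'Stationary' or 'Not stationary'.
\text{Not stationary}

The AR(p) characteristic polynomial is P(z) = 1 + 0.253z - 1.097z^2.
Stationarity requires all roots to lie outside the unit circle, i.e. |z| > 1 for every root.
Set 1 + (0.253) z + (-1.097) z^2 = 0, i.e. a z^2 + b z + c = 0 with a = -1.097, b = 0.253, c = 1.
Discriminant D = b^2 - 4ac = (0.253)^2 - 4*(-1.097)*1 = 0.064009 - (-4.388) = 4.452009.
D >= 0, so the roots are real: z = (-b +/- sqrt(D)) / (2a) = (-0.253 +/- 2.109978) / (-2.194).
  z_1 = (-0.253 + 2.109978) / (-2.194) = -0.8464,   |z_1| = 0.8464.
  z_2 = (-0.253 - 2.109978) / (-2.194) = 1.077,   |z_2| = 1.077.
Moduli of all roots: 0.8464, 1.0770.
All moduli strictly greater than 1? No.
Verdict: Not stationary.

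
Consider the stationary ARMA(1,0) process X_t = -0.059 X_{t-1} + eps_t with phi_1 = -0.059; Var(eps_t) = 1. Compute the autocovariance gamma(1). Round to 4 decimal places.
\gamma(1) = -0.0592

Multiply the model equation by X_{t-k} and take expectations. With theta_0 = psi_0 = 1 and psi_j the MA(infinity) weights, this gives
  gamma(k) - sum_i phi_i gamma(k-i) = c_k,
  c_k = sigma^2 * sum_{j=k..q} theta_j psi_{j-k}   (c_k = 0 for k > q),
using gamma(-m) = gamma(m).
Pure AR (q = 0): c_0 = sigma^2 = 1, c_k = 0 for k >= 1.
Equations for k = 0 and k = 1 (AR order 1):
  gamma(0) = phi_1 gamma(1) + c_0
  gamma(1) = phi_1 gamma(0) + c_1
Substituting the second into the first: gamma(0) (1 - phi_1^2) = c_0 + phi_1 c_1, so
  gamma(0) = c_0 / (1 - phi_1^2) = 1 / (1 - (-0.059)^2) = 1 / 0.996519 = 1.003493.
  gamma(1) = phi_1 gamma(0) = (-0.059)(1.003493) = -0.059206.
Therefore gamma(1) = -0.0592 (to 4 decimal places).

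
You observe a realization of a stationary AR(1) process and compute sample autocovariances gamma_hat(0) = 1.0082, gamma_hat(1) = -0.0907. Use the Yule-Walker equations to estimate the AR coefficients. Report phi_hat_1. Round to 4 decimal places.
\hat\phi_{1} = -0.0900

The Yule-Walker equations for an AR(p) process read, in matrix form,
  Gamma_p phi = r_p,   with   (Gamma_p)_{ij} = gamma(|i - j|),
                       (r_p)_i = gamma(i),   i,j = 1..p.
Substitute the sample gammas (Toeplitz matrix and right-hand side of size 1):
  Gamma_p = [[1.0082]]
  r_p     = [-0.0907]
With p = 1 this is the single equation gamma(0) phi_1 = gamma(1):
  phi_hat_1 = gamma(1) / gamma(0) = -0.0907 / 1.0082 = -0.0900.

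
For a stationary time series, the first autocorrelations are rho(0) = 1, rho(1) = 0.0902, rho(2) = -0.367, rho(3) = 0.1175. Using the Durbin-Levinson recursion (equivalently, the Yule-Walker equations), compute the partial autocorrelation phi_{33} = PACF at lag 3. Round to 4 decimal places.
\phi_{33} = 0.2320

The PACF at lag k is phi_{kk}, the last component of the solution
to the Yule-Walker system G_k phi = r_k where
  (G_k)_{ij} = rho(|i - j|), (r_k)_i = rho(i), i,j = 1..k.
Equivalently, Durbin-Levinson gives phi_{kk} iteratively:
  phi_{11} = rho(1)
  phi_{kk} = [rho(k) - sum_{j=1..k-1} phi_{k-1,j} rho(k-j)]
            / [1 - sum_{j=1..k-1} phi_{k-1,j} rho(j)],
  phi_{k,j} = phi_{k-1,j} - phi_{kk} phi_{k-1,k-j},  j = 1..k-1.
Step k = 1:
  phi_11 = rho(1) = 0.0902.
Step k = 2:
  phi_22 = [rho(2) - phi_11 rho(1)] / [1 - phi_11 rho(1)] = [-0.367 - (0.0902)(0.0902)] / [1 - (0.0902)(0.0902)]
         = -0.37513604 / 0.99186396 = -0.378213.
  Update: phi_21 = phi_11 - phi_22 phi_11 = 0.0902 - (-0.378213)(0.0902) = 0.124315.
Step k = 3:
  phi_33 = [rho(3) - phi_21 rho(2) - phi_22 rho(1)] / [1 - phi_21 rho(1) - phi_22 rho(2)]
    numerator   = 0.1175 - (0.124315)(-0.367) - (-0.378213)(0.0902) = 0.19723837
    denominator = 1 - (0.124315)(0.0902) - (-0.378213)(-0.367) = 0.84998256
  phi_33 = 0.19723837 / 0.84998256 = 0.232.
Therefore phi_{33} = 0.2320.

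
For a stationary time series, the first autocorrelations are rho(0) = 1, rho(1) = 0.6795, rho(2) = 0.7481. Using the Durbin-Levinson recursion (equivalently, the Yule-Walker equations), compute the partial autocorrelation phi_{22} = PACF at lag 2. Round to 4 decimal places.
\phi_{22} = 0.5320

The PACF at lag k is phi_{kk}, the last component of the solution
to the Yule-Walker system G_k phi = r_k where
  (G_k)_{ij} = rho(|i - j|), (r_k)_i = rho(i), i,j = 1..k.
Equivalently, Durbin-Levinson gives phi_{kk} iteratively:
  phi_{11} = rho(1)
  phi_{kk} = [rho(k) - sum_{j=1..k-1} phi_{k-1,j} rho(k-j)]
            / [1 - sum_{j=1..k-1} phi_{k-1,j} rho(j)],
  phi_{k,j} = phi_{k-1,j} - phi_{kk} phi_{k-1,k-j},  j = 1..k-1.
Step k = 1:
  phi_11 = rho(1) = 0.6795.
Step k = 2:
  phi_22 = [rho(2) - phi_11 rho(1)] / [1 - phi_11 rho(1)] = [0.7481 - (0.6795)(0.6795)] / [1 - (0.6795)(0.6795)]
         = 0.28637975 / 0.53827975 = 0.532.
Therefore phi_{22} = 0.5320.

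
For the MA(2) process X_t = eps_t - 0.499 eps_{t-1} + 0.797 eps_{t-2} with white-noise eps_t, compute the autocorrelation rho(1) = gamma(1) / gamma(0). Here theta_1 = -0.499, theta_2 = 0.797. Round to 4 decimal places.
\rho(1) = -0.4759

For an MA(q) process with theta_0 = 1, the autocovariance is
  gamma(k) = sigma^2 * sum_{i=0..q-k} theta_i * theta_{i+k},
and rho(k) = gamma(k) / gamma(0). Sigma^2 cancels.
  numerator   = (1)*(-0.499) + (-0.499)*(0.797) = -0.896703.
  denominator = (1)^2 + (-0.499)^2 + (0.797)^2 = 1.88421.
  rho(1) = -0.896703 / 1.88421 = -0.4759.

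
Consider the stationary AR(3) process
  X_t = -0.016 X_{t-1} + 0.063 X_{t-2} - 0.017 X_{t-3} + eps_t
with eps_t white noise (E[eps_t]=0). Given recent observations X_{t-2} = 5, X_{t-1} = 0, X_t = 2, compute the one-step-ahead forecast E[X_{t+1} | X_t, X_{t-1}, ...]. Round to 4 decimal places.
E[X_{t+1} \mid \mathcal F_t] = -0.1170

For an AR(p) model X_t = c + sum_i phi_i X_{t-i} + eps_t, the
one-step-ahead conditional mean is
  E[X_{t+1} | X_t, ...] = c + sum_i phi_i X_{t+1-i}.
Substitute known values:
  E[X_{t+1} | ...] = (-0.016) * (2) + (0.063) * (0) + (-0.017) * (5)
                   = -0.1170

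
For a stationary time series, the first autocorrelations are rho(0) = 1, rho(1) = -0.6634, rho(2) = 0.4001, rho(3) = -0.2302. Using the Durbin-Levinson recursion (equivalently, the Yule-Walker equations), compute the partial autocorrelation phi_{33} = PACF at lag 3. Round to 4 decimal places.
\phi_{33} = 0.0122

The PACF at lag k is phi_{kk}, the last component of the solution
to the Yule-Walker system G_k phi = r_k where
  (G_k)_{ij} = rho(|i - j|), (r_k)_i = rho(i), i,j = 1..k.
Equivalently, Durbin-Levinson gives phi_{kk} iteratively:
  phi_{11} = rho(1)
  phi_{kk} = [rho(k) - sum_{j=1..k-1} phi_{k-1,j} rho(k-j)]
            / [1 - sum_{j=1..k-1} phi_{k-1,j} rho(j)],
  phi_{k,j} = phi_{k-1,j} - phi_{kk} phi_{k-1,k-j},  j = 1..k-1.
Step k = 1:
  phi_11 = rho(1) = -0.6634.
Step k = 2:
  phi_22 = [rho(2) - phi_11 rho(1)] / [1 - phi_11 rho(1)] = [0.4001 - (-0.6634)(-0.6634)] / [1 - (-0.6634)(-0.6634)]
         = -0.03999956 / 0.55990044 = -0.07144.
  Update: phi_21 = phi_11 - phi_22 phi_11 = -0.6634 - (-0.07144)(-0.6634) = -0.710794.
Step k = 3:
  phi_33 = [rho(3) - phi_21 rho(2) - phi_22 rho(1)] / [1 - phi_21 rho(1) - phi_22 rho(2)]
    numerator   = -0.2302 - (-0.710794)(0.4001) - (-0.07144)(-0.6634) = 0.00679491
    denominator = 1 - (-0.710794)(-0.6634) - (-0.07144)(0.4001) = 0.55704285
  phi_33 = 0.00679491 / 0.55704285 = 0.0122.
Therefore phi_{33} = 0.0122.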